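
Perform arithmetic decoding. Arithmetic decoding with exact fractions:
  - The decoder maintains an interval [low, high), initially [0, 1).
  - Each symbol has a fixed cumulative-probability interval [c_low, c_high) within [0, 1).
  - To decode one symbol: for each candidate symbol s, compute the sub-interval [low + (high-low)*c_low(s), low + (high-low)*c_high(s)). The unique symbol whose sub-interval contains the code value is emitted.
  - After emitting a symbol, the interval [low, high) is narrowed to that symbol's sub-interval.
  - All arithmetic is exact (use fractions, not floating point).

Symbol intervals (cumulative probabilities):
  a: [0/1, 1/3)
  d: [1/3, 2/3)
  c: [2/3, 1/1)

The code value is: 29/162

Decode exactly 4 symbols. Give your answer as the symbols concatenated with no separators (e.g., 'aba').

Answer: addc

Derivation:
Step 1: interval [0/1, 1/1), width = 1/1 - 0/1 = 1/1
  'a': [0/1 + 1/1*0/1, 0/1 + 1/1*1/3) = [0/1, 1/3) <- contains code 29/162
  'd': [0/1 + 1/1*1/3, 0/1 + 1/1*2/3) = [1/3, 2/3)
  'c': [0/1 + 1/1*2/3, 0/1 + 1/1*1/1) = [2/3, 1/1)
  emit 'a', narrow to [0/1, 1/3)
Step 2: interval [0/1, 1/3), width = 1/3 - 0/1 = 1/3
  'a': [0/1 + 1/3*0/1, 0/1 + 1/3*1/3) = [0/1, 1/9)
  'd': [0/1 + 1/3*1/3, 0/1 + 1/3*2/3) = [1/9, 2/9) <- contains code 29/162
  'c': [0/1 + 1/3*2/3, 0/1 + 1/3*1/1) = [2/9, 1/3)
  emit 'd', narrow to [1/9, 2/9)
Step 3: interval [1/9, 2/9), width = 2/9 - 1/9 = 1/9
  'a': [1/9 + 1/9*0/1, 1/9 + 1/9*1/3) = [1/9, 4/27)
  'd': [1/9 + 1/9*1/3, 1/9 + 1/9*2/3) = [4/27, 5/27) <- contains code 29/162
  'c': [1/9 + 1/9*2/3, 1/9 + 1/9*1/1) = [5/27, 2/9)
  emit 'd', narrow to [4/27, 5/27)
Step 4: interval [4/27, 5/27), width = 5/27 - 4/27 = 1/27
  'a': [4/27 + 1/27*0/1, 4/27 + 1/27*1/3) = [4/27, 13/81)
  'd': [4/27 + 1/27*1/3, 4/27 + 1/27*2/3) = [13/81, 14/81)
  'c': [4/27 + 1/27*2/3, 4/27 + 1/27*1/1) = [14/81, 5/27) <- contains code 29/162
  emit 'c', narrow to [14/81, 5/27)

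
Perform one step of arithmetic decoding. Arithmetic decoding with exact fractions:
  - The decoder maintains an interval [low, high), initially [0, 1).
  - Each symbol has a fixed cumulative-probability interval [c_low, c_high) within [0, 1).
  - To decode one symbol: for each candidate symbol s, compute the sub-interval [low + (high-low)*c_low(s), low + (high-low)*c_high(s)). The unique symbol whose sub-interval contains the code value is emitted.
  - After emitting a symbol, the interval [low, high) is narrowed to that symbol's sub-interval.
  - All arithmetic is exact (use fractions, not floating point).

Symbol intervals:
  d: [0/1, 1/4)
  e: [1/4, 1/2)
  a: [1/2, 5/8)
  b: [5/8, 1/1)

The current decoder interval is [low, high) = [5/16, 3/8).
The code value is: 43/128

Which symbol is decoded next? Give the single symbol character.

Interval width = high − low = 3/8 − 5/16 = 1/16
Scaled code = (code − low) / width = (43/128 − 5/16) / 1/16 = 3/8
  d: [0/1, 1/4) 
  e: [1/4, 1/2) ← scaled code falls here ✓
  a: [1/2, 5/8) 
  b: [5/8, 1/1) 

Answer: e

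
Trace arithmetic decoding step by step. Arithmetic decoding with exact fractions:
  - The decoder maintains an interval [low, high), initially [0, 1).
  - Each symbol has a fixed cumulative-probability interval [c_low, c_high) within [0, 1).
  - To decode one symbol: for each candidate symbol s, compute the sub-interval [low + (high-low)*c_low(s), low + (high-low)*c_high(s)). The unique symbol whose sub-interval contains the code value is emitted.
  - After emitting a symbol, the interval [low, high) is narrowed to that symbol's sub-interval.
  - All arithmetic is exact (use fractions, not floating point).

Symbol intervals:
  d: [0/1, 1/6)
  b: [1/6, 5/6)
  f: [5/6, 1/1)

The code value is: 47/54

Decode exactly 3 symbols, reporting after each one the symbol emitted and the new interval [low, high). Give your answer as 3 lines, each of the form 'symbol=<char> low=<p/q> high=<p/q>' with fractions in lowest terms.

Step 1: interval [0/1, 1/1), width = 1/1 - 0/1 = 1/1
  'd': [0/1 + 1/1*0/1, 0/1 + 1/1*1/6) = [0/1, 1/6)
  'b': [0/1 + 1/1*1/6, 0/1 + 1/1*5/6) = [1/6, 5/6)
  'f': [0/1 + 1/1*5/6, 0/1 + 1/1*1/1) = [5/6, 1/1) <- contains code 47/54
  emit 'f', narrow to [5/6, 1/1)
Step 2: interval [5/6, 1/1), width = 1/1 - 5/6 = 1/6
  'd': [5/6 + 1/6*0/1, 5/6 + 1/6*1/6) = [5/6, 31/36)
  'b': [5/6 + 1/6*1/6, 5/6 + 1/6*5/6) = [31/36, 35/36) <- contains code 47/54
  'f': [5/6 + 1/6*5/6, 5/6 + 1/6*1/1) = [35/36, 1/1)
  emit 'b', narrow to [31/36, 35/36)
Step 3: interval [31/36, 35/36), width = 35/36 - 31/36 = 1/9
  'd': [31/36 + 1/9*0/1, 31/36 + 1/9*1/6) = [31/36, 95/108) <- contains code 47/54
  'b': [31/36 + 1/9*1/6, 31/36 + 1/9*5/6) = [95/108, 103/108)
  'f': [31/36 + 1/9*5/6, 31/36 + 1/9*1/1) = [103/108, 35/36)
  emit 'd', narrow to [31/36, 95/108)

Answer: symbol=f low=5/6 high=1/1
symbol=b low=31/36 high=35/36
symbol=d low=31/36 high=95/108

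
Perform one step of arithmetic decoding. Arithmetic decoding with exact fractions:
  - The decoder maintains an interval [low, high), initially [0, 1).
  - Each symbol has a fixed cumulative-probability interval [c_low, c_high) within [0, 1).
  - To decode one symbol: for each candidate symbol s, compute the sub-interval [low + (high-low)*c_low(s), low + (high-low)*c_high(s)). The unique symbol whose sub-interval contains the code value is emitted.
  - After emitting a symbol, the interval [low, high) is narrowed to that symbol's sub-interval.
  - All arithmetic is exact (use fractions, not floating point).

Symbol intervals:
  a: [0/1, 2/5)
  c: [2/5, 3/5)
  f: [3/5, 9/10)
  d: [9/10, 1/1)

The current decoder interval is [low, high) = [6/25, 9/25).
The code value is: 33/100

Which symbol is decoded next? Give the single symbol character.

Answer: f

Derivation:
Interval width = high − low = 9/25 − 6/25 = 3/25
Scaled code = (code − low) / width = (33/100 − 6/25) / 3/25 = 3/4
  a: [0/1, 2/5) 
  c: [2/5, 3/5) 
  f: [3/5, 9/10) ← scaled code falls here ✓
  d: [9/10, 1/1) 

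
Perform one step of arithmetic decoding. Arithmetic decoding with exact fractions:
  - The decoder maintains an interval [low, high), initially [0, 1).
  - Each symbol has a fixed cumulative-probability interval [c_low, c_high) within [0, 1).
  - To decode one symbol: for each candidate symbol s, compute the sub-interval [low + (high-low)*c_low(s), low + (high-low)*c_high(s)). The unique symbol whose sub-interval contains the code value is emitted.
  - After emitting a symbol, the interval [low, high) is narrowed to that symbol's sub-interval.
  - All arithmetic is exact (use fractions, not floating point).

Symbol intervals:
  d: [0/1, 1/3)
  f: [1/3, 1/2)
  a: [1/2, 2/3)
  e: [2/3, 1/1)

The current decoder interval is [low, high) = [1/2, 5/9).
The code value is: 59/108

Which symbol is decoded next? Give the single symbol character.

Interval width = high − low = 5/9 − 1/2 = 1/18
Scaled code = (code − low) / width = (59/108 − 1/2) / 1/18 = 5/6
  d: [0/1, 1/3) 
  f: [1/3, 1/2) 
  a: [1/2, 2/3) 
  e: [2/3, 1/1) ← scaled code falls here ✓

Answer: e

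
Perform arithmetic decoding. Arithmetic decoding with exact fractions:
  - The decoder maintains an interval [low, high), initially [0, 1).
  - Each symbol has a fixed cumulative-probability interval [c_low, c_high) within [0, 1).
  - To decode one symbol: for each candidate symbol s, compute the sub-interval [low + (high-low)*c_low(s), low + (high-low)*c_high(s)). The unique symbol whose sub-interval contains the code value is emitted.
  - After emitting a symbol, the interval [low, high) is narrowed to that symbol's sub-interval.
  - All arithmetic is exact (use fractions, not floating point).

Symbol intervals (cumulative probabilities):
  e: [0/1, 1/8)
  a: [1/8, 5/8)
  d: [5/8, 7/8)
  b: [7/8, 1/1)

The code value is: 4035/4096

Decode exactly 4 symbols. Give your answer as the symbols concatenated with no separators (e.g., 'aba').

Step 1: interval [0/1, 1/1), width = 1/1 - 0/1 = 1/1
  'e': [0/1 + 1/1*0/1, 0/1 + 1/1*1/8) = [0/1, 1/8)
  'a': [0/1 + 1/1*1/8, 0/1 + 1/1*5/8) = [1/8, 5/8)
  'd': [0/1 + 1/1*5/8, 0/1 + 1/1*7/8) = [5/8, 7/8)
  'b': [0/1 + 1/1*7/8, 0/1 + 1/1*1/1) = [7/8, 1/1) <- contains code 4035/4096
  emit 'b', narrow to [7/8, 1/1)
Step 2: interval [7/8, 1/1), width = 1/1 - 7/8 = 1/8
  'e': [7/8 + 1/8*0/1, 7/8 + 1/8*1/8) = [7/8, 57/64)
  'a': [7/8 + 1/8*1/8, 7/8 + 1/8*5/8) = [57/64, 61/64)
  'd': [7/8 + 1/8*5/8, 7/8 + 1/8*7/8) = [61/64, 63/64)
  'b': [7/8 + 1/8*7/8, 7/8 + 1/8*1/1) = [63/64, 1/1) <- contains code 4035/4096
  emit 'b', narrow to [63/64, 1/1)
Step 3: interval [63/64, 1/1), width = 1/1 - 63/64 = 1/64
  'e': [63/64 + 1/64*0/1, 63/64 + 1/64*1/8) = [63/64, 505/512) <- contains code 4035/4096
  'a': [63/64 + 1/64*1/8, 63/64 + 1/64*5/8) = [505/512, 509/512)
  'd': [63/64 + 1/64*5/8, 63/64 + 1/64*7/8) = [509/512, 511/512)
  'b': [63/64 + 1/64*7/8, 63/64 + 1/64*1/1) = [511/512, 1/1)
  emit 'e', narrow to [63/64, 505/512)
Step 4: interval [63/64, 505/512), width = 505/512 - 63/64 = 1/512
  'e': [63/64 + 1/512*0/1, 63/64 + 1/512*1/8) = [63/64, 4033/4096)
  'a': [63/64 + 1/512*1/8, 63/64 + 1/512*5/8) = [4033/4096, 4037/4096) <- contains code 4035/4096
  'd': [63/64 + 1/512*5/8, 63/64 + 1/512*7/8) = [4037/4096, 4039/4096)
  'b': [63/64 + 1/512*7/8, 63/64 + 1/512*1/1) = [4039/4096, 505/512)
  emit 'a', narrow to [4033/4096, 4037/4096)

Answer: bbea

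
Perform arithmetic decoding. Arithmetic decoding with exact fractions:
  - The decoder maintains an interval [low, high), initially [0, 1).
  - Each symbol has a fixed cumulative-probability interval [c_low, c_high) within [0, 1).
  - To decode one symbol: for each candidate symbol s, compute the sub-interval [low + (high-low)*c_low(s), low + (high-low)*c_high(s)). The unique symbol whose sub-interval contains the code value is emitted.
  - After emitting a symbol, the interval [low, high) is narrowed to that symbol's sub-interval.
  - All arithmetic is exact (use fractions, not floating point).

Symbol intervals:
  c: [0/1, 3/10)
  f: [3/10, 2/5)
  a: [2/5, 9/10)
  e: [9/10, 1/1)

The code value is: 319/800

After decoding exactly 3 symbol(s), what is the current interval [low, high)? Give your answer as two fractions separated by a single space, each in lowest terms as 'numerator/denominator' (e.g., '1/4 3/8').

Answer: 197/500 399/1000

Derivation:
Step 1: interval [0/1, 1/1), width = 1/1 - 0/1 = 1/1
  'c': [0/1 + 1/1*0/1, 0/1 + 1/1*3/10) = [0/1, 3/10)
  'f': [0/1 + 1/1*3/10, 0/1 + 1/1*2/5) = [3/10, 2/5) <- contains code 319/800
  'a': [0/1 + 1/1*2/5, 0/1 + 1/1*9/10) = [2/5, 9/10)
  'e': [0/1 + 1/1*9/10, 0/1 + 1/1*1/1) = [9/10, 1/1)
  emit 'f', narrow to [3/10, 2/5)
Step 2: interval [3/10, 2/5), width = 2/5 - 3/10 = 1/10
  'c': [3/10 + 1/10*0/1, 3/10 + 1/10*3/10) = [3/10, 33/100)
  'f': [3/10 + 1/10*3/10, 3/10 + 1/10*2/5) = [33/100, 17/50)
  'a': [3/10 + 1/10*2/5, 3/10 + 1/10*9/10) = [17/50, 39/100)
  'e': [3/10 + 1/10*9/10, 3/10 + 1/10*1/1) = [39/100, 2/5) <- contains code 319/800
  emit 'e', narrow to [39/100, 2/5)
Step 3: interval [39/100, 2/5), width = 2/5 - 39/100 = 1/100
  'c': [39/100 + 1/100*0/1, 39/100 + 1/100*3/10) = [39/100, 393/1000)
  'f': [39/100 + 1/100*3/10, 39/100 + 1/100*2/5) = [393/1000, 197/500)
  'a': [39/100 + 1/100*2/5, 39/100 + 1/100*9/10) = [197/500, 399/1000) <- contains code 319/800
  'e': [39/100 + 1/100*9/10, 39/100 + 1/100*1/1) = [399/1000, 2/5)
  emit 'a', narrow to [197/500, 399/1000)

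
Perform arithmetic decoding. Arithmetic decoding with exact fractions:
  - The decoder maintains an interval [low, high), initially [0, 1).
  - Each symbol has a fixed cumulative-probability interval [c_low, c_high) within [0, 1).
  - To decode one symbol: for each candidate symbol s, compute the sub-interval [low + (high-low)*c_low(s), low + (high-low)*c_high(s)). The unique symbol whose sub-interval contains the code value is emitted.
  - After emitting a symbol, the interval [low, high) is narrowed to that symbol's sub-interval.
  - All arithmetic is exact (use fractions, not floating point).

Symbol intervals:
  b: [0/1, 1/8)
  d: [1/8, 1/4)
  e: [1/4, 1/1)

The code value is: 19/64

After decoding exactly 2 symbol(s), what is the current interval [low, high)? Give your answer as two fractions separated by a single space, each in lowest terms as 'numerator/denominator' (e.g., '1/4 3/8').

Answer: 1/4 11/32

Derivation:
Step 1: interval [0/1, 1/1), width = 1/1 - 0/1 = 1/1
  'b': [0/1 + 1/1*0/1, 0/1 + 1/1*1/8) = [0/1, 1/8)
  'd': [0/1 + 1/1*1/8, 0/1 + 1/1*1/4) = [1/8, 1/4)
  'e': [0/1 + 1/1*1/4, 0/1 + 1/1*1/1) = [1/4, 1/1) <- contains code 19/64
  emit 'e', narrow to [1/4, 1/1)
Step 2: interval [1/4, 1/1), width = 1/1 - 1/4 = 3/4
  'b': [1/4 + 3/4*0/1, 1/4 + 3/4*1/8) = [1/4, 11/32) <- contains code 19/64
  'd': [1/4 + 3/4*1/8, 1/4 + 3/4*1/4) = [11/32, 7/16)
  'e': [1/4 + 3/4*1/4, 1/4 + 3/4*1/1) = [7/16, 1/1)
  emit 'b', narrow to [1/4, 11/32)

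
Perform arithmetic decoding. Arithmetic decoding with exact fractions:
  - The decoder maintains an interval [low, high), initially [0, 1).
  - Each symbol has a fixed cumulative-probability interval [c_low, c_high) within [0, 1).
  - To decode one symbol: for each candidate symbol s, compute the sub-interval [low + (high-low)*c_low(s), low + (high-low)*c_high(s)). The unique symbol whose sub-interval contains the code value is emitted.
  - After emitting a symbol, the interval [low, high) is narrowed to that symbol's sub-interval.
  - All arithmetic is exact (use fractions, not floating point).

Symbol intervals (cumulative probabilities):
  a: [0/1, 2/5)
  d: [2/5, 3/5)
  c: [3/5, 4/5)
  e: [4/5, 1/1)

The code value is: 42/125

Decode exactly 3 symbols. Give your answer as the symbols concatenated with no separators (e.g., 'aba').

Answer: aea

Derivation:
Step 1: interval [0/1, 1/1), width = 1/1 - 0/1 = 1/1
  'a': [0/1 + 1/1*0/1, 0/1 + 1/1*2/5) = [0/1, 2/5) <- contains code 42/125
  'd': [0/1 + 1/1*2/5, 0/1 + 1/1*3/5) = [2/5, 3/5)
  'c': [0/1 + 1/1*3/5, 0/1 + 1/1*4/5) = [3/5, 4/5)
  'e': [0/1 + 1/1*4/5, 0/1 + 1/1*1/1) = [4/5, 1/1)
  emit 'a', narrow to [0/1, 2/5)
Step 2: interval [0/1, 2/5), width = 2/5 - 0/1 = 2/5
  'a': [0/1 + 2/5*0/1, 0/1 + 2/5*2/5) = [0/1, 4/25)
  'd': [0/1 + 2/5*2/5, 0/1 + 2/5*3/5) = [4/25, 6/25)
  'c': [0/1 + 2/5*3/5, 0/1 + 2/5*4/5) = [6/25, 8/25)
  'e': [0/1 + 2/5*4/5, 0/1 + 2/5*1/1) = [8/25, 2/5) <- contains code 42/125
  emit 'e', narrow to [8/25, 2/5)
Step 3: interval [8/25, 2/5), width = 2/5 - 8/25 = 2/25
  'a': [8/25 + 2/25*0/1, 8/25 + 2/25*2/5) = [8/25, 44/125) <- contains code 42/125
  'd': [8/25 + 2/25*2/5, 8/25 + 2/25*3/5) = [44/125, 46/125)
  'c': [8/25 + 2/25*3/5, 8/25 + 2/25*4/5) = [46/125, 48/125)
  'e': [8/25 + 2/25*4/5, 8/25 + 2/25*1/1) = [48/125, 2/5)
  emit 'a', narrow to [8/25, 44/125)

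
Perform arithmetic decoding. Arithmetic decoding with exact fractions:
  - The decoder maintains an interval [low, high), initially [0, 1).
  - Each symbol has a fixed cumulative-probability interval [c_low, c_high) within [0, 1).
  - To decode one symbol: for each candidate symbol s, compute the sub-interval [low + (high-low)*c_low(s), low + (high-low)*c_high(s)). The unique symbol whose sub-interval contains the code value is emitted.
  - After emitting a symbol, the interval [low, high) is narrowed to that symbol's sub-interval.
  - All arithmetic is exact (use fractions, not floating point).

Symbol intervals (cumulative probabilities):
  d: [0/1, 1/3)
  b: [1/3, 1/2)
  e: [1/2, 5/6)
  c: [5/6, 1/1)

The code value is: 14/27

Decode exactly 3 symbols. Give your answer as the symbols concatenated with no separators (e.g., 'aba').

Step 1: interval [0/1, 1/1), width = 1/1 - 0/1 = 1/1
  'd': [0/1 + 1/1*0/1, 0/1 + 1/1*1/3) = [0/1, 1/3)
  'b': [0/1 + 1/1*1/3, 0/1 + 1/1*1/2) = [1/3, 1/2)
  'e': [0/1 + 1/1*1/2, 0/1 + 1/1*5/6) = [1/2, 5/6) <- contains code 14/27
  'c': [0/1 + 1/1*5/6, 0/1 + 1/1*1/1) = [5/6, 1/1)
  emit 'e', narrow to [1/2, 5/6)
Step 2: interval [1/2, 5/6), width = 5/6 - 1/2 = 1/3
  'd': [1/2 + 1/3*0/1, 1/2 + 1/3*1/3) = [1/2, 11/18) <- contains code 14/27
  'b': [1/2 + 1/3*1/3, 1/2 + 1/3*1/2) = [11/18, 2/3)
  'e': [1/2 + 1/3*1/2, 1/2 + 1/3*5/6) = [2/3, 7/9)
  'c': [1/2 + 1/3*5/6, 1/2 + 1/3*1/1) = [7/9, 5/6)
  emit 'd', narrow to [1/2, 11/18)
Step 3: interval [1/2, 11/18), width = 11/18 - 1/2 = 1/9
  'd': [1/2 + 1/9*0/1, 1/2 + 1/9*1/3) = [1/2, 29/54) <- contains code 14/27
  'b': [1/2 + 1/9*1/3, 1/2 + 1/9*1/2) = [29/54, 5/9)
  'e': [1/2 + 1/9*1/2, 1/2 + 1/9*5/6) = [5/9, 16/27)
  'c': [1/2 + 1/9*5/6, 1/2 + 1/9*1/1) = [16/27, 11/18)
  emit 'd', narrow to [1/2, 29/54)

Answer: edd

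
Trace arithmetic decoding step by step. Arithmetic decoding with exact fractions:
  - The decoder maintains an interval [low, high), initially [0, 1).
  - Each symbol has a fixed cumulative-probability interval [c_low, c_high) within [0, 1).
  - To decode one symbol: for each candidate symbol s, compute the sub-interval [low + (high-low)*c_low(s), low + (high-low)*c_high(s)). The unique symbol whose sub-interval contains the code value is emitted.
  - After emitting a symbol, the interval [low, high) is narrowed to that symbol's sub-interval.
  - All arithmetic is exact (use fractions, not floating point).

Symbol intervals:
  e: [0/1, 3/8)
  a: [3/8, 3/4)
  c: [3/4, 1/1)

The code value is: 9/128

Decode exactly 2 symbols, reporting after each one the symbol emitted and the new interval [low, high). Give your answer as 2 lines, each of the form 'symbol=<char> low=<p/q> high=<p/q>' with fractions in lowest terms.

Step 1: interval [0/1, 1/1), width = 1/1 - 0/1 = 1/1
  'e': [0/1 + 1/1*0/1, 0/1 + 1/1*3/8) = [0/1, 3/8) <- contains code 9/128
  'a': [0/1 + 1/1*3/8, 0/1 + 1/1*3/4) = [3/8, 3/4)
  'c': [0/1 + 1/1*3/4, 0/1 + 1/1*1/1) = [3/4, 1/1)
  emit 'e', narrow to [0/1, 3/8)
Step 2: interval [0/1, 3/8), width = 3/8 - 0/1 = 3/8
  'e': [0/1 + 3/8*0/1, 0/1 + 3/8*3/8) = [0/1, 9/64) <- contains code 9/128
  'a': [0/1 + 3/8*3/8, 0/1 + 3/8*3/4) = [9/64, 9/32)
  'c': [0/1 + 3/8*3/4, 0/1 + 3/8*1/1) = [9/32, 3/8)
  emit 'e', narrow to [0/1, 9/64)

Answer: symbol=e low=0/1 high=3/8
symbol=e low=0/1 high=9/64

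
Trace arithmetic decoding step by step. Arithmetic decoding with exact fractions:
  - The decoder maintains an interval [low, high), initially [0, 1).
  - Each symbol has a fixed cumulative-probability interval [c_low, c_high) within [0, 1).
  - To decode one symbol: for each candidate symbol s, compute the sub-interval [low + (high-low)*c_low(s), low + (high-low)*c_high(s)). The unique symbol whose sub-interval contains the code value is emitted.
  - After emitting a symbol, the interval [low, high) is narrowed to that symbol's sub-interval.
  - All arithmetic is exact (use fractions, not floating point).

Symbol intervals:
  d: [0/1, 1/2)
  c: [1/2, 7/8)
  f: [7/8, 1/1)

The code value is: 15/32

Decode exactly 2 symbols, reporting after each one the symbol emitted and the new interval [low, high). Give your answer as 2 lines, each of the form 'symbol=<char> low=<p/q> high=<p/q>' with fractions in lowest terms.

Answer: symbol=d low=0/1 high=1/2
symbol=f low=7/16 high=1/2

Derivation:
Step 1: interval [0/1, 1/1), width = 1/1 - 0/1 = 1/1
  'd': [0/1 + 1/1*0/1, 0/1 + 1/1*1/2) = [0/1, 1/2) <- contains code 15/32
  'c': [0/1 + 1/1*1/2, 0/1 + 1/1*7/8) = [1/2, 7/8)
  'f': [0/1 + 1/1*7/8, 0/1 + 1/1*1/1) = [7/8, 1/1)
  emit 'd', narrow to [0/1, 1/2)
Step 2: interval [0/1, 1/2), width = 1/2 - 0/1 = 1/2
  'd': [0/1 + 1/2*0/1, 0/1 + 1/2*1/2) = [0/1, 1/4)
  'c': [0/1 + 1/2*1/2, 0/1 + 1/2*7/8) = [1/4, 7/16)
  'f': [0/1 + 1/2*7/8, 0/1 + 1/2*1/1) = [7/16, 1/2) <- contains code 15/32
  emit 'f', narrow to [7/16, 1/2)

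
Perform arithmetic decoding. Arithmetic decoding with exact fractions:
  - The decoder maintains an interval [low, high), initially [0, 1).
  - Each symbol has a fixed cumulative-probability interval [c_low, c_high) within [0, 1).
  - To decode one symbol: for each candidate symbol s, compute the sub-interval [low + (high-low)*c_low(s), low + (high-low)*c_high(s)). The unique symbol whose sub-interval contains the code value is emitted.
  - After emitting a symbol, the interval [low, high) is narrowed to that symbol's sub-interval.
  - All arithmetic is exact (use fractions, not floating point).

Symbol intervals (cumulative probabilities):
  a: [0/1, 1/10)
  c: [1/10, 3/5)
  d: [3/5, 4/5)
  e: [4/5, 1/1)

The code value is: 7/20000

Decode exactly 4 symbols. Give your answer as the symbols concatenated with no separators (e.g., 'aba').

Step 1: interval [0/1, 1/1), width = 1/1 - 0/1 = 1/1
  'a': [0/1 + 1/1*0/1, 0/1 + 1/1*1/10) = [0/1, 1/10) <- contains code 7/20000
  'c': [0/1 + 1/1*1/10, 0/1 + 1/1*3/5) = [1/10, 3/5)
  'd': [0/1 + 1/1*3/5, 0/1 + 1/1*4/5) = [3/5, 4/5)
  'e': [0/1 + 1/1*4/5, 0/1 + 1/1*1/1) = [4/5, 1/1)
  emit 'a', narrow to [0/1, 1/10)
Step 2: interval [0/1, 1/10), width = 1/10 - 0/1 = 1/10
  'a': [0/1 + 1/10*0/1, 0/1 + 1/10*1/10) = [0/1, 1/100) <- contains code 7/20000
  'c': [0/1 + 1/10*1/10, 0/1 + 1/10*3/5) = [1/100, 3/50)
  'd': [0/1 + 1/10*3/5, 0/1 + 1/10*4/5) = [3/50, 2/25)
  'e': [0/1 + 1/10*4/5, 0/1 + 1/10*1/1) = [2/25, 1/10)
  emit 'a', narrow to [0/1, 1/100)
Step 3: interval [0/1, 1/100), width = 1/100 - 0/1 = 1/100
  'a': [0/1 + 1/100*0/1, 0/1 + 1/100*1/10) = [0/1, 1/1000) <- contains code 7/20000
  'c': [0/1 + 1/100*1/10, 0/1 + 1/100*3/5) = [1/1000, 3/500)
  'd': [0/1 + 1/100*3/5, 0/1 + 1/100*4/5) = [3/500, 1/125)
  'e': [0/1 + 1/100*4/5, 0/1 + 1/100*1/1) = [1/125, 1/100)
  emit 'a', narrow to [0/1, 1/1000)
Step 4: interval [0/1, 1/1000), width = 1/1000 - 0/1 = 1/1000
  'a': [0/1 + 1/1000*0/1, 0/1 + 1/1000*1/10) = [0/1, 1/10000)
  'c': [0/1 + 1/1000*1/10, 0/1 + 1/1000*3/5) = [1/10000, 3/5000) <- contains code 7/20000
  'd': [0/1 + 1/1000*3/5, 0/1 + 1/1000*4/5) = [3/5000, 1/1250)
  'e': [0/1 + 1/1000*4/5, 0/1 + 1/1000*1/1) = [1/1250, 1/1000)
  emit 'c', narrow to [1/10000, 3/5000)

Answer: aaac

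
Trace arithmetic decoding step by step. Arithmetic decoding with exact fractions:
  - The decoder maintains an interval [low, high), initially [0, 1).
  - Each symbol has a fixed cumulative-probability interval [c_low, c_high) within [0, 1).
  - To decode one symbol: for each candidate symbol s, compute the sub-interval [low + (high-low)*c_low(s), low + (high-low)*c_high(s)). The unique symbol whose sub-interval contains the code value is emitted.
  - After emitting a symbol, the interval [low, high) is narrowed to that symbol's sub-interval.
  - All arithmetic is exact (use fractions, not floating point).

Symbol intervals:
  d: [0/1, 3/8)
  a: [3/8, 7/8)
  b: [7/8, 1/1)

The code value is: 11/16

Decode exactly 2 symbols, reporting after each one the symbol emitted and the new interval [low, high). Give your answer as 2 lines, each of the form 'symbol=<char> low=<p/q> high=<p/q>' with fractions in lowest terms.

Answer: symbol=a low=3/8 high=7/8
symbol=a low=9/16 high=13/16

Derivation:
Step 1: interval [0/1, 1/1), width = 1/1 - 0/1 = 1/1
  'd': [0/1 + 1/1*0/1, 0/1 + 1/1*3/8) = [0/1, 3/8)
  'a': [0/1 + 1/1*3/8, 0/1 + 1/1*7/8) = [3/8, 7/8) <- contains code 11/16
  'b': [0/1 + 1/1*7/8, 0/1 + 1/1*1/1) = [7/8, 1/1)
  emit 'a', narrow to [3/8, 7/8)
Step 2: interval [3/8, 7/8), width = 7/8 - 3/8 = 1/2
  'd': [3/8 + 1/2*0/1, 3/8 + 1/2*3/8) = [3/8, 9/16)
  'a': [3/8 + 1/2*3/8, 3/8 + 1/2*7/8) = [9/16, 13/16) <- contains code 11/16
  'b': [3/8 + 1/2*7/8, 3/8 + 1/2*1/1) = [13/16, 7/8)
  emit 'a', narrow to [9/16, 13/16)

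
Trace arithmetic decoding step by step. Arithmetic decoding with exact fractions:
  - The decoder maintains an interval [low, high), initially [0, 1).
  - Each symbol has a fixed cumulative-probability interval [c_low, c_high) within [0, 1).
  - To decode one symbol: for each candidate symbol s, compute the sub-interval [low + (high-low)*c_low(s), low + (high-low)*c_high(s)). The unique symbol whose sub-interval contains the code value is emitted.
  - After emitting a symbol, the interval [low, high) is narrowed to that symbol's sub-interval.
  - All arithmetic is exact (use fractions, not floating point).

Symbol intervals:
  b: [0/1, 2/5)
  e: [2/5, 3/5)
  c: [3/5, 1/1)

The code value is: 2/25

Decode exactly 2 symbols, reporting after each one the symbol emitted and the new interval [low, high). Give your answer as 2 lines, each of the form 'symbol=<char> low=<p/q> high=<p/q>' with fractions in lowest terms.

Answer: symbol=b low=0/1 high=2/5
symbol=b low=0/1 high=4/25

Derivation:
Step 1: interval [0/1, 1/1), width = 1/1 - 0/1 = 1/1
  'b': [0/1 + 1/1*0/1, 0/1 + 1/1*2/5) = [0/1, 2/5) <- contains code 2/25
  'e': [0/1 + 1/1*2/5, 0/1 + 1/1*3/5) = [2/5, 3/5)
  'c': [0/1 + 1/1*3/5, 0/1 + 1/1*1/1) = [3/5, 1/1)
  emit 'b', narrow to [0/1, 2/5)
Step 2: interval [0/1, 2/5), width = 2/5 - 0/1 = 2/5
  'b': [0/1 + 2/5*0/1, 0/1 + 2/5*2/5) = [0/1, 4/25) <- contains code 2/25
  'e': [0/1 + 2/5*2/5, 0/1 + 2/5*3/5) = [4/25, 6/25)
  'c': [0/1 + 2/5*3/5, 0/1 + 2/5*1/1) = [6/25, 2/5)
  emit 'b', narrow to [0/1, 4/25)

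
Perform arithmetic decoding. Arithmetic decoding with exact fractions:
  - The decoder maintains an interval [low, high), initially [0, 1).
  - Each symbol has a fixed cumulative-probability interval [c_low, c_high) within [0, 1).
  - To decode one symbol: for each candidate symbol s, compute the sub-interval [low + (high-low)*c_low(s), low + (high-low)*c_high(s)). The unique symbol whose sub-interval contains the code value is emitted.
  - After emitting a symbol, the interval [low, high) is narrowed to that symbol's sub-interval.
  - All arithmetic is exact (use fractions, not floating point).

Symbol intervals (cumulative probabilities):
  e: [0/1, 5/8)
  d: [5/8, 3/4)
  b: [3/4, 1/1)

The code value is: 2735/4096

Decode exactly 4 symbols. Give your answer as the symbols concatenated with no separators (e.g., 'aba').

Step 1: interval [0/1, 1/1), width = 1/1 - 0/1 = 1/1
  'e': [0/1 + 1/1*0/1, 0/1 + 1/1*5/8) = [0/1, 5/8)
  'd': [0/1 + 1/1*5/8, 0/1 + 1/1*3/4) = [5/8, 3/4) <- contains code 2735/4096
  'b': [0/1 + 1/1*3/4, 0/1 + 1/1*1/1) = [3/4, 1/1)
  emit 'd', narrow to [5/8, 3/4)
Step 2: interval [5/8, 3/4), width = 3/4 - 5/8 = 1/8
  'e': [5/8 + 1/8*0/1, 5/8 + 1/8*5/8) = [5/8, 45/64) <- contains code 2735/4096
  'd': [5/8 + 1/8*5/8, 5/8 + 1/8*3/4) = [45/64, 23/32)
  'b': [5/8 + 1/8*3/4, 5/8 + 1/8*1/1) = [23/32, 3/4)
  emit 'e', narrow to [5/8, 45/64)
Step 3: interval [5/8, 45/64), width = 45/64 - 5/8 = 5/64
  'e': [5/8 + 5/64*0/1, 5/8 + 5/64*5/8) = [5/8, 345/512) <- contains code 2735/4096
  'd': [5/8 + 5/64*5/8, 5/8 + 5/64*3/4) = [345/512, 175/256)
  'b': [5/8 + 5/64*3/4, 5/8 + 5/64*1/1) = [175/256, 45/64)
  emit 'e', narrow to [5/8, 345/512)
Step 4: interval [5/8, 345/512), width = 345/512 - 5/8 = 25/512
  'e': [5/8 + 25/512*0/1, 5/8 + 25/512*5/8) = [5/8, 2685/4096)
  'd': [5/8 + 25/512*5/8, 5/8 + 25/512*3/4) = [2685/4096, 1355/2048)
  'b': [5/8 + 25/512*3/4, 5/8 + 25/512*1/1) = [1355/2048, 345/512) <- contains code 2735/4096
  emit 'b', narrow to [1355/2048, 345/512)

Answer: deeb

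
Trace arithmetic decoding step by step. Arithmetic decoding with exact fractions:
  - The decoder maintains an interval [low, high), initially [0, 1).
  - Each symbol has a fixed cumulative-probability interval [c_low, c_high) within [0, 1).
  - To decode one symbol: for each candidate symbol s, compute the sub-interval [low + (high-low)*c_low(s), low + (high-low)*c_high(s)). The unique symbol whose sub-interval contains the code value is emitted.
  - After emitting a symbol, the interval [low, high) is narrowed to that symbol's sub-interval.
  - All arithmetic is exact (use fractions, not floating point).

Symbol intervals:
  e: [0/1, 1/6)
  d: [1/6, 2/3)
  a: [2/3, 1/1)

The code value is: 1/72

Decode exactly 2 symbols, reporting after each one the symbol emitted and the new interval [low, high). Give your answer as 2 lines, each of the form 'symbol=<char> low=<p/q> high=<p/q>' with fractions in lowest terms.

Step 1: interval [0/1, 1/1), width = 1/1 - 0/1 = 1/1
  'e': [0/1 + 1/1*0/1, 0/1 + 1/1*1/6) = [0/1, 1/6) <- contains code 1/72
  'd': [0/1 + 1/1*1/6, 0/1 + 1/1*2/3) = [1/6, 2/3)
  'a': [0/1 + 1/1*2/3, 0/1 + 1/1*1/1) = [2/3, 1/1)
  emit 'e', narrow to [0/1, 1/6)
Step 2: interval [0/1, 1/6), width = 1/6 - 0/1 = 1/6
  'e': [0/1 + 1/6*0/1, 0/1 + 1/6*1/6) = [0/1, 1/36) <- contains code 1/72
  'd': [0/1 + 1/6*1/6, 0/1 + 1/6*2/3) = [1/36, 1/9)
  'a': [0/1 + 1/6*2/3, 0/1 + 1/6*1/1) = [1/9, 1/6)
  emit 'e', narrow to [0/1, 1/36)

Answer: symbol=e low=0/1 high=1/6
symbol=e low=0/1 high=1/36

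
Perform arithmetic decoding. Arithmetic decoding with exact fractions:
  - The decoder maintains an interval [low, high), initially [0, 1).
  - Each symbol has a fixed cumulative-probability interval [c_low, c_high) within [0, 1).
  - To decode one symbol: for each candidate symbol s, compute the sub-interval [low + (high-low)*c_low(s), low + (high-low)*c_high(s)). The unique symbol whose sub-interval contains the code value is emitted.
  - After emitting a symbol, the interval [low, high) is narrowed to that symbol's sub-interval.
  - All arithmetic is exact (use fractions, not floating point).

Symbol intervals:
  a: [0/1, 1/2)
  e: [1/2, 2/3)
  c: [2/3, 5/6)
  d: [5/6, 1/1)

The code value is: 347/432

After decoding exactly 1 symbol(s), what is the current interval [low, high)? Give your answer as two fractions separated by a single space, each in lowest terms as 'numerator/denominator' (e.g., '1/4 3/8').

Step 1: interval [0/1, 1/1), width = 1/1 - 0/1 = 1/1
  'a': [0/1 + 1/1*0/1, 0/1 + 1/1*1/2) = [0/1, 1/2)
  'e': [0/1 + 1/1*1/2, 0/1 + 1/1*2/3) = [1/2, 2/3)
  'c': [0/1 + 1/1*2/3, 0/1 + 1/1*5/6) = [2/3, 5/6) <- contains code 347/432
  'd': [0/1 + 1/1*5/6, 0/1 + 1/1*1/1) = [5/6, 1/1)
  emit 'c', narrow to [2/3, 5/6)

Answer: 2/3 5/6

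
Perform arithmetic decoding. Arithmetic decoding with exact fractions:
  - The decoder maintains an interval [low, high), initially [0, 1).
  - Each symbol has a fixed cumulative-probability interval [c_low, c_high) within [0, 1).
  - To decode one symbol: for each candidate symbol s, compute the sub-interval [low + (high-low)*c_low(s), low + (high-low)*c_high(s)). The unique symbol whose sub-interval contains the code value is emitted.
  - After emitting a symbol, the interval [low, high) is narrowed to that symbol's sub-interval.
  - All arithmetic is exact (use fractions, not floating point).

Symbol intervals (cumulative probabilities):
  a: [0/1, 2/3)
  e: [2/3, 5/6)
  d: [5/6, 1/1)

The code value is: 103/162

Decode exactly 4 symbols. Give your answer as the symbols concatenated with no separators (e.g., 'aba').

Step 1: interval [0/1, 1/1), width = 1/1 - 0/1 = 1/1
  'a': [0/1 + 1/1*0/1, 0/1 + 1/1*2/3) = [0/1, 2/3) <- contains code 103/162
  'e': [0/1 + 1/1*2/3, 0/1 + 1/1*5/6) = [2/3, 5/6)
  'd': [0/1 + 1/1*5/6, 0/1 + 1/1*1/1) = [5/6, 1/1)
  emit 'a', narrow to [0/1, 2/3)
Step 2: interval [0/1, 2/3), width = 2/3 - 0/1 = 2/3
  'a': [0/1 + 2/3*0/1, 0/1 + 2/3*2/3) = [0/1, 4/9)
  'e': [0/1 + 2/3*2/3, 0/1 + 2/3*5/6) = [4/9, 5/9)
  'd': [0/1 + 2/3*5/6, 0/1 + 2/3*1/1) = [5/9, 2/3) <- contains code 103/162
  emit 'd', narrow to [5/9, 2/3)
Step 3: interval [5/9, 2/3), width = 2/3 - 5/9 = 1/9
  'a': [5/9 + 1/9*0/1, 5/9 + 1/9*2/3) = [5/9, 17/27)
  'e': [5/9 + 1/9*2/3, 5/9 + 1/9*5/6) = [17/27, 35/54) <- contains code 103/162
  'd': [5/9 + 1/9*5/6, 5/9 + 1/9*1/1) = [35/54, 2/3)
  emit 'e', narrow to [17/27, 35/54)
Step 4: interval [17/27, 35/54), width = 35/54 - 17/27 = 1/54
  'a': [17/27 + 1/54*0/1, 17/27 + 1/54*2/3) = [17/27, 52/81) <- contains code 103/162
  'e': [17/27 + 1/54*2/3, 17/27 + 1/54*5/6) = [52/81, 209/324)
  'd': [17/27 + 1/54*5/6, 17/27 + 1/54*1/1) = [209/324, 35/54)
  emit 'a', narrow to [17/27, 52/81)

Answer: adea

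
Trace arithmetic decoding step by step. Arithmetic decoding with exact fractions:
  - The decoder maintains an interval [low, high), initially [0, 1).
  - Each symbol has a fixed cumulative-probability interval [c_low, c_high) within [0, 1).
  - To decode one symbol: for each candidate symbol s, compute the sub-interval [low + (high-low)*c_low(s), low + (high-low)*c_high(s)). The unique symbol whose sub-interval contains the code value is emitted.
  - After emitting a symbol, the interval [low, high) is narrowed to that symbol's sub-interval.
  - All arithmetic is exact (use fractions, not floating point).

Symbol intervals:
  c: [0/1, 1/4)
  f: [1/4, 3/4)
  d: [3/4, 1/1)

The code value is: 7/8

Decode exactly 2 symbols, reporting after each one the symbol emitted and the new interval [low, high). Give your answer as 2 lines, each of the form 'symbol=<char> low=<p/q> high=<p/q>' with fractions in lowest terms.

Step 1: interval [0/1, 1/1), width = 1/1 - 0/1 = 1/1
  'c': [0/1 + 1/1*0/1, 0/1 + 1/1*1/4) = [0/1, 1/4)
  'f': [0/1 + 1/1*1/4, 0/1 + 1/1*3/4) = [1/4, 3/4)
  'd': [0/1 + 1/1*3/4, 0/1 + 1/1*1/1) = [3/4, 1/1) <- contains code 7/8
  emit 'd', narrow to [3/4, 1/1)
Step 2: interval [3/4, 1/1), width = 1/1 - 3/4 = 1/4
  'c': [3/4 + 1/4*0/1, 3/4 + 1/4*1/4) = [3/4, 13/16)
  'f': [3/4 + 1/4*1/4, 3/4 + 1/4*3/4) = [13/16, 15/16) <- contains code 7/8
  'd': [3/4 + 1/4*3/4, 3/4 + 1/4*1/1) = [15/16, 1/1)
  emit 'f', narrow to [13/16, 15/16)

Answer: symbol=d low=3/4 high=1/1
symbol=f low=13/16 high=15/16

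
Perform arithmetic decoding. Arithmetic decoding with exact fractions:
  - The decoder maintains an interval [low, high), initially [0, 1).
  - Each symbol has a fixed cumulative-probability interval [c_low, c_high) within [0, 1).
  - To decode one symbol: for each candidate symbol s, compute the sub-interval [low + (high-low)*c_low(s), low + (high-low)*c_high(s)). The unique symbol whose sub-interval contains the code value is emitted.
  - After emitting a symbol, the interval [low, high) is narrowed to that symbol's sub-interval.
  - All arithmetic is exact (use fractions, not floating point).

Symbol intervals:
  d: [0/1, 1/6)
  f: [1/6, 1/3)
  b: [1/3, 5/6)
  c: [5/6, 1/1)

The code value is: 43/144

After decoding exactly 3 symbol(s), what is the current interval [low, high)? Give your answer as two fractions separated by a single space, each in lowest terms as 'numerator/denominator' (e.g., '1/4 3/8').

Step 1: interval [0/1, 1/1), width = 1/1 - 0/1 = 1/1
  'd': [0/1 + 1/1*0/1, 0/1 + 1/1*1/6) = [0/1, 1/6)
  'f': [0/1 + 1/1*1/6, 0/1 + 1/1*1/3) = [1/6, 1/3) <- contains code 43/144
  'b': [0/1 + 1/1*1/3, 0/1 + 1/1*5/6) = [1/3, 5/6)
  'c': [0/1 + 1/1*5/6, 0/1 + 1/1*1/1) = [5/6, 1/1)
  emit 'f', narrow to [1/6, 1/3)
Step 2: interval [1/6, 1/3), width = 1/3 - 1/6 = 1/6
  'd': [1/6 + 1/6*0/1, 1/6 + 1/6*1/6) = [1/6, 7/36)
  'f': [1/6 + 1/6*1/6, 1/6 + 1/6*1/3) = [7/36, 2/9)
  'b': [1/6 + 1/6*1/3, 1/6 + 1/6*5/6) = [2/9, 11/36) <- contains code 43/144
  'c': [1/6 + 1/6*5/6, 1/6 + 1/6*1/1) = [11/36, 1/3)
  emit 'b', narrow to [2/9, 11/36)
Step 3: interval [2/9, 11/36), width = 11/36 - 2/9 = 1/12
  'd': [2/9 + 1/12*0/1, 2/9 + 1/12*1/6) = [2/9, 17/72)
  'f': [2/9 + 1/12*1/6, 2/9 + 1/12*1/3) = [17/72, 1/4)
  'b': [2/9 + 1/12*1/3, 2/9 + 1/12*5/6) = [1/4, 7/24)
  'c': [2/9 + 1/12*5/6, 2/9 + 1/12*1/1) = [7/24, 11/36) <- contains code 43/144
  emit 'c', narrow to [7/24, 11/36)

Answer: 7/24 11/36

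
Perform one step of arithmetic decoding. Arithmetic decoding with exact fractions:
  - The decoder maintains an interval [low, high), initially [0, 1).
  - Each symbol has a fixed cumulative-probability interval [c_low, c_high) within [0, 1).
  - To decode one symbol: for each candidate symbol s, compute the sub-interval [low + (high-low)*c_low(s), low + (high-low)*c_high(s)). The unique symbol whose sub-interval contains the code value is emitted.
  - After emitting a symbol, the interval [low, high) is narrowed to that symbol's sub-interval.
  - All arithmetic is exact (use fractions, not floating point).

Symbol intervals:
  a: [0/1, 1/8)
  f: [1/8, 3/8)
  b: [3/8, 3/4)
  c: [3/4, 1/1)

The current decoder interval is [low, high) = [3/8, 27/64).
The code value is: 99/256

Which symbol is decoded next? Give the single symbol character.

Answer: f

Derivation:
Interval width = high − low = 27/64 − 3/8 = 3/64
Scaled code = (code − low) / width = (99/256 − 3/8) / 3/64 = 1/4
  a: [0/1, 1/8) 
  f: [1/8, 3/8) ← scaled code falls here ✓
  b: [3/8, 3/4) 
  c: [3/4, 1/1) 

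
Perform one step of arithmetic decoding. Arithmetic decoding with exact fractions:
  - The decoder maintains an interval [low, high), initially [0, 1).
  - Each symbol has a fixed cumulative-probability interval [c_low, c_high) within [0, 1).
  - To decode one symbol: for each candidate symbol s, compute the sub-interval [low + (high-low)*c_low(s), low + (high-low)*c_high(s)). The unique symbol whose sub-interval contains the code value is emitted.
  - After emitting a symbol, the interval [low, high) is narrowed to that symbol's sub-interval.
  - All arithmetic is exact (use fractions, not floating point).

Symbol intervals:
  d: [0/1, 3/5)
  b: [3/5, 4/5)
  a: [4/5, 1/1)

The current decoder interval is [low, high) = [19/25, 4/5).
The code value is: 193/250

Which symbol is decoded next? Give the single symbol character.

Answer: d

Derivation:
Interval width = high − low = 4/5 − 19/25 = 1/25
Scaled code = (code − low) / width = (193/250 − 19/25) / 1/25 = 3/10
  d: [0/1, 3/5) ← scaled code falls here ✓
  b: [3/5, 4/5) 
  a: [4/5, 1/1) 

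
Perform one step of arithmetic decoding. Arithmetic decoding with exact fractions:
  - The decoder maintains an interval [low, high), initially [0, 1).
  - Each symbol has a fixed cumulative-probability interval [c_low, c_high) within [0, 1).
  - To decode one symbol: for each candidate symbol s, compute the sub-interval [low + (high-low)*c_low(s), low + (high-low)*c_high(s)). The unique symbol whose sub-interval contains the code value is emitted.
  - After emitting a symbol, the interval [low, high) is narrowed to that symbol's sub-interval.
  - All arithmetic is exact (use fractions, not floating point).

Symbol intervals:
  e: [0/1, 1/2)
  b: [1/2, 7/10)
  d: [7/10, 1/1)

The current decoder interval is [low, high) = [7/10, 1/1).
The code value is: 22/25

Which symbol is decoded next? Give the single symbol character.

Answer: b

Derivation:
Interval width = high − low = 1/1 − 7/10 = 3/10
Scaled code = (code − low) / width = (22/25 − 7/10) / 3/10 = 3/5
  e: [0/1, 1/2) 
  b: [1/2, 7/10) ← scaled code falls here ✓
  d: [7/10, 1/1) 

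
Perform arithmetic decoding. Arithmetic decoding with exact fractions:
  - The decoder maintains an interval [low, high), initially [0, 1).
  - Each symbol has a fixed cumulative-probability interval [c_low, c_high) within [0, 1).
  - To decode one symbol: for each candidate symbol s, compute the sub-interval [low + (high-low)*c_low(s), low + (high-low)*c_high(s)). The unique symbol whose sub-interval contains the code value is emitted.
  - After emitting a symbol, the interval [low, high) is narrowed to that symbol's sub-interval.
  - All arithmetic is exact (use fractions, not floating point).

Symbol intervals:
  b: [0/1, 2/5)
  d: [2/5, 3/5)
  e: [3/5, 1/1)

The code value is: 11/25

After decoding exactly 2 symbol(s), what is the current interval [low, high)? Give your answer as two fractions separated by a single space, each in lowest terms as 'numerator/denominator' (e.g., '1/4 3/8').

Answer: 2/5 12/25

Derivation:
Step 1: interval [0/1, 1/1), width = 1/1 - 0/1 = 1/1
  'b': [0/1 + 1/1*0/1, 0/1 + 1/1*2/5) = [0/1, 2/5)
  'd': [0/1 + 1/1*2/5, 0/1 + 1/1*3/5) = [2/5, 3/5) <- contains code 11/25
  'e': [0/1 + 1/1*3/5, 0/1 + 1/1*1/1) = [3/5, 1/1)
  emit 'd', narrow to [2/5, 3/5)
Step 2: interval [2/5, 3/5), width = 3/5 - 2/5 = 1/5
  'b': [2/5 + 1/5*0/1, 2/5 + 1/5*2/5) = [2/5, 12/25) <- contains code 11/25
  'd': [2/5 + 1/5*2/5, 2/5 + 1/5*3/5) = [12/25, 13/25)
  'e': [2/5 + 1/5*3/5, 2/5 + 1/5*1/1) = [13/25, 3/5)
  emit 'b', narrow to [2/5, 12/25)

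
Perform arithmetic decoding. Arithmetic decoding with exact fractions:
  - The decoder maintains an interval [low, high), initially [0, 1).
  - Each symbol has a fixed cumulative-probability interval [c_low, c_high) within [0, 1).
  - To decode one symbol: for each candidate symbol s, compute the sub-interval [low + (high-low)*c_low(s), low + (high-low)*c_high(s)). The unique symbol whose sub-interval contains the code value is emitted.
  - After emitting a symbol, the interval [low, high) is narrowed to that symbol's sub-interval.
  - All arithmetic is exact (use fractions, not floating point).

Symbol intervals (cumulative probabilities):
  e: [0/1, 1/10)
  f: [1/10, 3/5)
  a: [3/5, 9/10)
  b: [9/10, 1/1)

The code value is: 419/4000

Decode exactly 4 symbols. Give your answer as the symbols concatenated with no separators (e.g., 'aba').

Step 1: interval [0/1, 1/1), width = 1/1 - 0/1 = 1/1
  'e': [0/1 + 1/1*0/1, 0/1 + 1/1*1/10) = [0/1, 1/10)
  'f': [0/1 + 1/1*1/10, 0/1 + 1/1*3/5) = [1/10, 3/5) <- contains code 419/4000
  'a': [0/1 + 1/1*3/5, 0/1 + 1/1*9/10) = [3/5, 9/10)
  'b': [0/1 + 1/1*9/10, 0/1 + 1/1*1/1) = [9/10, 1/1)
  emit 'f', narrow to [1/10, 3/5)
Step 2: interval [1/10, 3/5), width = 3/5 - 1/10 = 1/2
  'e': [1/10 + 1/2*0/1, 1/10 + 1/2*1/10) = [1/10, 3/20) <- contains code 419/4000
  'f': [1/10 + 1/2*1/10, 1/10 + 1/2*3/5) = [3/20, 2/5)
  'a': [1/10 + 1/2*3/5, 1/10 + 1/2*9/10) = [2/5, 11/20)
  'b': [1/10 + 1/2*9/10, 1/10 + 1/2*1/1) = [11/20, 3/5)
  emit 'e', narrow to [1/10, 3/20)
Step 3: interval [1/10, 3/20), width = 3/20 - 1/10 = 1/20
  'e': [1/10 + 1/20*0/1, 1/10 + 1/20*1/10) = [1/10, 21/200) <- contains code 419/4000
  'f': [1/10 + 1/20*1/10, 1/10 + 1/20*3/5) = [21/200, 13/100)
  'a': [1/10 + 1/20*3/5, 1/10 + 1/20*9/10) = [13/100, 29/200)
  'b': [1/10 + 1/20*9/10, 1/10 + 1/20*1/1) = [29/200, 3/20)
  emit 'e', narrow to [1/10, 21/200)
Step 4: interval [1/10, 21/200), width = 21/200 - 1/10 = 1/200
  'e': [1/10 + 1/200*0/1, 1/10 + 1/200*1/10) = [1/10, 201/2000)
  'f': [1/10 + 1/200*1/10, 1/10 + 1/200*3/5) = [201/2000, 103/1000)
  'a': [1/10 + 1/200*3/5, 1/10 + 1/200*9/10) = [103/1000, 209/2000)
  'b': [1/10 + 1/200*9/10, 1/10 + 1/200*1/1) = [209/2000, 21/200) <- contains code 419/4000
  emit 'b', narrow to [209/2000, 21/200)

Answer: feeb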